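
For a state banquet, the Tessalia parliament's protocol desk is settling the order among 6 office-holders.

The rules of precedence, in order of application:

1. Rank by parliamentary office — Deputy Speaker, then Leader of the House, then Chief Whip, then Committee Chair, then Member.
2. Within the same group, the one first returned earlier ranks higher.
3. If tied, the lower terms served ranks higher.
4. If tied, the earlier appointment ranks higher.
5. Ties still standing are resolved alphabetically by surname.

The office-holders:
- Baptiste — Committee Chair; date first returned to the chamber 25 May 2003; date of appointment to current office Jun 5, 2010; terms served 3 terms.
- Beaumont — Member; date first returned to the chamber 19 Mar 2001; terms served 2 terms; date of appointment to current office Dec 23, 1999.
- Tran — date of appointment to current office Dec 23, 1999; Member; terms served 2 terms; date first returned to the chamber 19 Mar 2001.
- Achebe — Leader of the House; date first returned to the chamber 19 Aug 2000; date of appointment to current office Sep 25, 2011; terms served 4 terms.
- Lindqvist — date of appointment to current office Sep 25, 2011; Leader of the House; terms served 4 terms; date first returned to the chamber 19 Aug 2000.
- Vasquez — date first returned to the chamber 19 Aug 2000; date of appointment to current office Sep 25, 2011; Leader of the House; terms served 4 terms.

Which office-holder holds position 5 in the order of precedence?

By parliamentary office: Achebe, Lindqvist and Vasquez (Leader of the House); then Baptiste (Committee Chair); then Beaumont and Tran (Member).
Achebe, Lindqvist and Vasquez all have date first returned to the chamber 19 Aug 2000, so the next rule applies.
Achebe, Lindqvist and Vasquez all have terms served 4 terms, so the next rule applies.
Achebe, Lindqvist and Vasquez all have date of appointment to current office Sep 25, 2011, so the next rule applies.
Among Achebe, Lindqvist and Vasquez, alphabetically by surname: Achebe before Lindqvist before Vasquez.
Beaumont and Tran both have date first returned to the chamber 19 Mar 2001, so the next rule applies.
Beaumont and Tran both have terms served 2 terms, so the next rule applies.
Beaumont and Tran both have date of appointment to current office Dec 23, 1999, so the next rule applies.
Among Beaumont and Tran, alphabetically by surname: Beaumont before Tran.
Order: Achebe, Lindqvist, Vasquez, Baptiste, Beaumont, Tran.

Beaumont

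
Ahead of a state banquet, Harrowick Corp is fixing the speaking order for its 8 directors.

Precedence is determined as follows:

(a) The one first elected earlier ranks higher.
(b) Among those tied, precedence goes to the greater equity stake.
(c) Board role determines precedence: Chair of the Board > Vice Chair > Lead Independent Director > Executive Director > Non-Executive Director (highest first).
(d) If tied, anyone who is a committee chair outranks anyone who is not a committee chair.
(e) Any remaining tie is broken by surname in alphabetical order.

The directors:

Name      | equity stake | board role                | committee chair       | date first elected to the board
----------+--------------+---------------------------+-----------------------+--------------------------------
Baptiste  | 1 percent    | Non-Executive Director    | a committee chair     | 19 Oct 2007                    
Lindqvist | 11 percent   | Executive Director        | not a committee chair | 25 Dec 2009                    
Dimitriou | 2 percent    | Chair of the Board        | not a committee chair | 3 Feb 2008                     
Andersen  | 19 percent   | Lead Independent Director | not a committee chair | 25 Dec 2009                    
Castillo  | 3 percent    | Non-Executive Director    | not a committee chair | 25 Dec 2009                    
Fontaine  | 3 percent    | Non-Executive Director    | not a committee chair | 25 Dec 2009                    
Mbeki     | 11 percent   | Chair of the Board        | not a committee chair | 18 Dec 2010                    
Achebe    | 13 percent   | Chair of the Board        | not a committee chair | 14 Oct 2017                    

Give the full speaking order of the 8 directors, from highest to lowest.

Baptiste, Dimitriou, Andersen, Lindqvist, Castillo, Fontaine, Mbeki, Achebe

By date first elected to the board (earlier first): Baptiste (19 Oct 2007); then Dimitriou (3 Feb 2008); then Andersen, Lindqvist, Castillo and Fontaine (each 25 Dec 2009); then Mbeki (18 Dec 2010); then Achebe (14 Oct 2017).
Among Andersen, Lindqvist, Castillo and Fontaine, by equity stake (higher first): Andersen (19 percent) before Lindqvist (11 percent) before Castillo and Fontaine (3 percent).
Castillo and Fontaine are each Non-Executive Director, so the next rule applies.
Castillo and Fontaine are each not a committee chair, so the next rule applies.
Among Castillo and Fontaine, alphabetically by surname: Castillo before Fontaine.
Full order: Baptiste, Dimitriou, Andersen, Lindqvist, Castillo, Fontaine, Mbeki, Achebe.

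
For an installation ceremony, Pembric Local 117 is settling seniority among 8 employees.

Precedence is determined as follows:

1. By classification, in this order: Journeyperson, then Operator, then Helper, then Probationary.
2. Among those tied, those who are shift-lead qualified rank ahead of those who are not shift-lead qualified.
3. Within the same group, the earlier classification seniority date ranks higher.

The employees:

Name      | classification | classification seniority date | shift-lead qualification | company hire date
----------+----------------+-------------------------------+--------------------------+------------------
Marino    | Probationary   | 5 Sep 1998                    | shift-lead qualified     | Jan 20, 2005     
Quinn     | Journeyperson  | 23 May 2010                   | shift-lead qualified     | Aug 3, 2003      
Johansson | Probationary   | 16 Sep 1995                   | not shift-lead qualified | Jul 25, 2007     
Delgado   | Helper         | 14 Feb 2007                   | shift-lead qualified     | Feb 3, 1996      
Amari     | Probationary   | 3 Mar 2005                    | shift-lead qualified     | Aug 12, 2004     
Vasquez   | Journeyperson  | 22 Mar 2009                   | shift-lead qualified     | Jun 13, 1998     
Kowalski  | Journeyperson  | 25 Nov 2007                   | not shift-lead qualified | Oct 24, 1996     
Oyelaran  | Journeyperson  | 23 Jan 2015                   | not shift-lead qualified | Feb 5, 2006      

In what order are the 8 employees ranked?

By classification: Vasquez, Quinn, Kowalski and Oyelaran (Journeyperson); then Delgado (Helper); then Marino, Amari and Johansson (Probationary).
Among Vasquez, Quinn, Kowalski and Oyelaran, shift-lead qualified before not shift-lead qualified: Vasquez and Quinn (shift-lead qualified) before Kowalski and Oyelaran (not shift-lead qualified).
Among Vasquez and Quinn, by classification seniority date (earlier first): Vasquez (22 Mar 2009) before Quinn (23 May 2010).
Among Kowalski and Oyelaran, by classification seniority date (earlier first): Kowalski (25 Nov 2007) before Oyelaran (23 Jan 2015).
Among Marino, Amari and Johansson, shift-lead qualified before not shift-lead qualified: Marino and Amari (shift-lead qualified) before Johansson (not shift-lead qualified).
Among Marino and Amari, by classification seniority date (earlier first): Marino (5 Sep 1998) before Amari (3 Mar 2005).
Full order: Vasquez, Quinn, Kowalski, Oyelaran, Delgado, Marino, Amari, Johansson.

Vasquez, Quinn, Kowalski, Oyelaran, Delgado, Marino, Amari, Johansson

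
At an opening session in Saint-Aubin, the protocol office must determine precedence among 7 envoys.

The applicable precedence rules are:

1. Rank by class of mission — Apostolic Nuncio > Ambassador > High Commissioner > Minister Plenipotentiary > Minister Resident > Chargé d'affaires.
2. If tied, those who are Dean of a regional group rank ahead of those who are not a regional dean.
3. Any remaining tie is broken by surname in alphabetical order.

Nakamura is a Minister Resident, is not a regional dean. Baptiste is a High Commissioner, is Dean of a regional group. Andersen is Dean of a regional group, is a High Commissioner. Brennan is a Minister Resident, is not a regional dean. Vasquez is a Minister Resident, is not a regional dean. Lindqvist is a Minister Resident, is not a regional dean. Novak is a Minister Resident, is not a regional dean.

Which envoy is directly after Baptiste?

By class of mission: Andersen and Baptiste (High Commissioner); then Brennan, Lindqvist, Nakamura, Novak and Vasquez (Minister Resident).
Andersen and Baptiste are each Dean of a regional group, so the next rule applies.
Among Andersen and Baptiste, alphabetically by surname: Andersen before Baptiste.
Brennan, Lindqvist, Nakamura, Novak and Vasquez are each not a regional dean, so the next rule applies.
Among Brennan, Lindqvist, Nakamura, Novak and Vasquez, alphabetically by surname: Brennan before Lindqvist before Nakamura before Novak before Vasquez.
Order: Andersen, Baptiste, Brennan, Lindqvist, Nakamura, Novak, Vasquez.

Brennan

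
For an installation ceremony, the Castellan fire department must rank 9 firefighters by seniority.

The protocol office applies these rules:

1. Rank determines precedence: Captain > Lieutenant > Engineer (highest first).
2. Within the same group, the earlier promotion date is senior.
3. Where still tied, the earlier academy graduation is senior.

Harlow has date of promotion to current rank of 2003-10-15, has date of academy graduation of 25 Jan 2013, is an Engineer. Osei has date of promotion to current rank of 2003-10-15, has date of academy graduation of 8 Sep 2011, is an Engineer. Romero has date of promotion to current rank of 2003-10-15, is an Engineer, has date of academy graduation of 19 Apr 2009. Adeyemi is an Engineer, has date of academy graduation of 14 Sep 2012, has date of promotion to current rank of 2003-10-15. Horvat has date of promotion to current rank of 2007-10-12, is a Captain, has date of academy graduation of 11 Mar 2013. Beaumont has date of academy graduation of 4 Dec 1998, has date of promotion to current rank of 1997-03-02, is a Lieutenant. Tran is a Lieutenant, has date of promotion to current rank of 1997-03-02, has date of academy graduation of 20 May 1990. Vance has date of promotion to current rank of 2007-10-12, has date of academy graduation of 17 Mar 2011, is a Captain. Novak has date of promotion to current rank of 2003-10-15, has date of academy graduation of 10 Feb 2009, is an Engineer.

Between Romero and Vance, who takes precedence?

By rank: Vance and Horvat (Captain); then Tran and Beaumont (Lieutenant); then Novak, Romero, Osei, Adeyemi and Harlow (Engineer).
Vance and Horvat both have date of promotion to current rank 2007-10-12, so the next rule applies.
Among Vance and Horvat, by date of academy graduation (earlier first): Vance (17 Mar 2011) before Horvat (11 Mar 2013).
Tran and Beaumont both have date of promotion to current rank 1997-03-02, so the next rule applies.
Among Tran and Beaumont, by date of academy graduation (earlier first): Tran (20 May 1990) before Beaumont (4 Dec 1998).
Novak, Romero, Osei, Adeyemi and Harlow all have date of promotion to current rank 2003-10-15, so the next rule applies.
Among Novak, Romero, Osei, Adeyemi and Harlow, by date of academy graduation (earlier first): Novak (10 Feb 2009) before Romero (19 Apr 2009) before Osei (8 Sep 2011) before Adeyemi (14 Sep 2012) before Harlow (25 Jan 2013).
So Vance takes precedence.

Vance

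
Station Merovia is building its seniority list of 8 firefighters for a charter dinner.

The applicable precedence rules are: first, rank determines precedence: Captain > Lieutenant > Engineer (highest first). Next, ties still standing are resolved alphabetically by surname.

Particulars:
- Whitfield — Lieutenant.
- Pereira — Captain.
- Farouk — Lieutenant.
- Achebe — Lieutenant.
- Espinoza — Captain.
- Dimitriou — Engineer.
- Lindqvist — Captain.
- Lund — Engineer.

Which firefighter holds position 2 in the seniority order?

By rank: Espinoza, Lindqvist and Pereira (Captain); then Achebe, Farouk and Whitfield (Lieutenant); then Dimitriou and Lund (Engineer).
Among Espinoza, Lindqvist and Pereira, alphabetically by surname: Espinoza before Lindqvist before Pereira.
Among Achebe, Farouk and Whitfield, alphabetically by surname: Achebe before Farouk before Whitfield.
Among Dimitriou and Lund, alphabetically by surname: Dimitriou before Lund.
Order: Espinoza, Lindqvist, Pereira, Achebe, Farouk, Whitfield, Dimitriou, Lund.

Lindqvist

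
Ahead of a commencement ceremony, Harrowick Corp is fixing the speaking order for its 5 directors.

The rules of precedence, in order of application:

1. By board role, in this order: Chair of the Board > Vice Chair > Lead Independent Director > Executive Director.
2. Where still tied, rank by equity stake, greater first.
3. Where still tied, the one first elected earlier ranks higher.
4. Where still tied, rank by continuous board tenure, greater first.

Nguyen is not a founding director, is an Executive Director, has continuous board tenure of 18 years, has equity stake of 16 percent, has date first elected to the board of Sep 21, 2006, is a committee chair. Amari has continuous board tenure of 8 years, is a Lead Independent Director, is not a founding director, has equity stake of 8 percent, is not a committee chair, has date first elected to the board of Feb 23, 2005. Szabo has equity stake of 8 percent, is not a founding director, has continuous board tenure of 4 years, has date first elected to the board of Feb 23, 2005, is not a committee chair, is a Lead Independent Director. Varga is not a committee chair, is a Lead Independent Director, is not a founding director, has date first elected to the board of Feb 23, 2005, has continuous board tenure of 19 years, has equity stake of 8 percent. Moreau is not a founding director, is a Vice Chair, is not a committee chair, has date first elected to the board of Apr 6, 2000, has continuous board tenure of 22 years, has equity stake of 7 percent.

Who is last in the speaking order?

Nguyen

By board role: Moreau (Vice Chair); then Varga, Amari and Szabo (Lead Independent Director); then Nguyen (Executive Director).
Varga, Amari and Szabo all have equity stake 8 percent, so the next rule applies.
Varga, Amari and Szabo all have date first elected to the board Feb 23, 2005, so the next rule applies.
Among Varga, Amari and Szabo, by continuous board tenure (higher first): Varga (19 years) before Amari (8 years) before Szabo (4 years).
Order: Moreau, Varga, Amari, Szabo, Nguyen.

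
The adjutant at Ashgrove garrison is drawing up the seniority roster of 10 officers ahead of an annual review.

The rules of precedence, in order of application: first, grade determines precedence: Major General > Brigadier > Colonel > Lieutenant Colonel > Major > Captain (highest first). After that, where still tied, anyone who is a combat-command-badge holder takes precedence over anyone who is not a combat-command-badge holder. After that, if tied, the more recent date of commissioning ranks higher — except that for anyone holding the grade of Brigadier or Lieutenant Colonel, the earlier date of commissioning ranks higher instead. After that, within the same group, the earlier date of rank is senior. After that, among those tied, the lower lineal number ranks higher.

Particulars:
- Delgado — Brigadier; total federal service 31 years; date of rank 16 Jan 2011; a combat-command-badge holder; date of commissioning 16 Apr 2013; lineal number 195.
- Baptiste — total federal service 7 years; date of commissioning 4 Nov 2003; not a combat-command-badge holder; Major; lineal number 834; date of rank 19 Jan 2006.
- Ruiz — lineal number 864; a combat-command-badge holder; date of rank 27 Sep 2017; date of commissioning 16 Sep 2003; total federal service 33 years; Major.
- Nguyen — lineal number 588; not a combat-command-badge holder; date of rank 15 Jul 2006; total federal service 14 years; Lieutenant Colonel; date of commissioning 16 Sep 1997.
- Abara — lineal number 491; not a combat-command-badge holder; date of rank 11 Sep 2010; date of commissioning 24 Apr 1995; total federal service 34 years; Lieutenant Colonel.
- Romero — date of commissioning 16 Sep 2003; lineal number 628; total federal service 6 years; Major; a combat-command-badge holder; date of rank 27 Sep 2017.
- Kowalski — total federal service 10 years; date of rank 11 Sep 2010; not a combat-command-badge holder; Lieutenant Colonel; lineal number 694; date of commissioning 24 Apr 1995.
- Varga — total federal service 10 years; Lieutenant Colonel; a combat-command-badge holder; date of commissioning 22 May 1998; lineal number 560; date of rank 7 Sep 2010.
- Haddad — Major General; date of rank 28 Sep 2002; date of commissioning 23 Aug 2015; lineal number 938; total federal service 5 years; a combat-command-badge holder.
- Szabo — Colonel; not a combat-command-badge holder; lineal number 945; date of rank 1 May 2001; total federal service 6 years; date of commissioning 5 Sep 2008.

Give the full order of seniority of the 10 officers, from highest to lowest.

By grade: Haddad (Major General); then Delgado (Brigadier); then Szabo (Colonel); then Varga, Abara, Kowalski and Nguyen (Lieutenant Colonel); then Romero, Ruiz and Baptiste (Major).
Among Varga, Abara, Kowalski and Nguyen, a combat-command-badge holder before not a combat-command-badge holder: Varga (a combat-command-badge holder) before Abara, Kowalski and Nguyen (not a combat-command-badge holder).
Among Abara, Kowalski and Nguyen, by date of commissioning (earlier first) (reversed rule for this group): Abara and Kowalski (24 Apr 1995) before Nguyen (16 Sep 1997).
Abara and Kowalski both have date of rank 11 Sep 2010, so the next rule applies.
Among Abara and Kowalski, by lineal number (lower first): Abara (491) before Kowalski (694).
Among Romero, Ruiz and Baptiste, a combat-command-badge holder before not a combat-command-badge holder: Romero and Ruiz (a combat-command-badge holder) before Baptiste (not a combat-command-badge holder).
Romero and Ruiz both have date of commissioning 16 Sep 2003, so the next rule applies.
Romero and Ruiz both have date of rank 27 Sep 2017, so the next rule applies.
Among Romero and Ruiz, by lineal number (lower first): Romero (628) before Ruiz (864).
Full order: Haddad, Delgado, Szabo, Varga, Abara, Kowalski, Nguyen, Romero, Ruiz, Baptiste.

Haddad, Delgado, Szabo, Varga, Abara, Kowalski, Nguyen, Romero, Ruiz, Baptiste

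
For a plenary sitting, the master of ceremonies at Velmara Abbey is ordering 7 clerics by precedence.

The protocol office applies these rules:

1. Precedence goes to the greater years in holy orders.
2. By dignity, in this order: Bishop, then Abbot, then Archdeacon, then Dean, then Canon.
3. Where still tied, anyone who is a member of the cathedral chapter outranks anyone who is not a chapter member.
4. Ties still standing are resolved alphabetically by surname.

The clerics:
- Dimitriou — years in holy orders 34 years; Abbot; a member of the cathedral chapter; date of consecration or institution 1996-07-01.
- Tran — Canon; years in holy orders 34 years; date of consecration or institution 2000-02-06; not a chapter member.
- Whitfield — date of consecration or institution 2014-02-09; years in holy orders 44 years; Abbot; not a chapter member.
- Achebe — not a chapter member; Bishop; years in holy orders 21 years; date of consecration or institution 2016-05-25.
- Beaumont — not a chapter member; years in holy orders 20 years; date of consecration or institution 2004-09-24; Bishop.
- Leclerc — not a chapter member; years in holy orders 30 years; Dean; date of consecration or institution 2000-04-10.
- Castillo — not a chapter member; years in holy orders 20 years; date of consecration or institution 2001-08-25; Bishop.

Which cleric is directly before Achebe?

By years in holy orders (higher first): Whitfield (44 years); then Dimitriou and Tran (both 34 years); then Leclerc (30 years); then Achebe (21 years); then Beaumont and Castillo (both 20 years).
Among Dimitriou and Tran, by dignity: Dimitriou (Abbot) before Tran (Canon).
Beaumont and Castillo are each Bishop, so the next rule applies.
Beaumont and Castillo are each not a chapter member, so the next rule applies.
Among Beaumont and Castillo, alphabetically by surname: Beaumont before Castillo.
Order: Whitfield, Dimitriou, Tran, Leclerc, Achebe, Beaumont, Castillo.

Leclerc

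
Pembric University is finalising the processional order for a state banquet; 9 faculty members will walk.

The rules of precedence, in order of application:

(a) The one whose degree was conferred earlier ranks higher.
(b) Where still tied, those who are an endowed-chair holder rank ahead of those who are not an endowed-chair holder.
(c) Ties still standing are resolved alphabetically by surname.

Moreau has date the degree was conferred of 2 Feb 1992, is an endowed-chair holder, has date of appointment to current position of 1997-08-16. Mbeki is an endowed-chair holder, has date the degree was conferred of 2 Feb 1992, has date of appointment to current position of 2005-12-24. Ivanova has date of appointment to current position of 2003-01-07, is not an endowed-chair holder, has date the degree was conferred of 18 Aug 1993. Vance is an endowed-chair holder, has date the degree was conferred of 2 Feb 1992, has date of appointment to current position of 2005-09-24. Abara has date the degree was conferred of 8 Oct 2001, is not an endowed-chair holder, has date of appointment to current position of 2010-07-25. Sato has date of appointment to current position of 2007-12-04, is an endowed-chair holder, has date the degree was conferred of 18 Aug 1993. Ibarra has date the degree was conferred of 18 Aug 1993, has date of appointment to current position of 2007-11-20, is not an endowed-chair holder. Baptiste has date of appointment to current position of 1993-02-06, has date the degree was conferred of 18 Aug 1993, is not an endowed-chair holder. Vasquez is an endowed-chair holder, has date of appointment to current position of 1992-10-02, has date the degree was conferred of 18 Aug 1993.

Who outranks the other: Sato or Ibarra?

Sato

By date the degree was conferred (earlier first): Mbeki, Moreau and Vance (each 2 Feb 1992); then Sato, Vasquez, Baptiste, Ibarra and Ivanova (each 18 Aug 1993); then Abara (8 Oct 2001).
Mbeki, Moreau and Vance are each an endowed-chair holder, so the next rule applies.
Among Mbeki, Moreau and Vance, alphabetically by surname: Mbeki before Moreau before Vance.
Among Sato, Vasquez, Baptiste, Ibarra and Ivanova, an endowed-chair holder before not an endowed-chair holder: Sato and Vasquez (an endowed-chair holder) before Baptiste, Ibarra and Ivanova (not an endowed-chair holder).
Among Sato and Vasquez, alphabetically by surname: Sato before Vasquez.
Among Baptiste, Ibarra and Ivanova, alphabetically by surname: Baptiste before Ibarra before Ivanova.
So Sato takes precedence.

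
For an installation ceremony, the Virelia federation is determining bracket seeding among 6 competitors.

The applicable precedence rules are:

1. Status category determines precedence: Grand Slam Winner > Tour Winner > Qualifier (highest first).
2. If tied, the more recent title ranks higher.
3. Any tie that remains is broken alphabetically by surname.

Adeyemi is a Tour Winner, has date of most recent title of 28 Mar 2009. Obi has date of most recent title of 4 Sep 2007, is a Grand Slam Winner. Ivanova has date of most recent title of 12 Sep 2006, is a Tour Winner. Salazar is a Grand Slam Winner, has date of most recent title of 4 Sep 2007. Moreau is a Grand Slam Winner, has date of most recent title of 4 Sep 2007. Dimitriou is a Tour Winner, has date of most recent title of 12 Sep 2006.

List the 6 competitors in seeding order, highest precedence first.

Moreau, Obi, Salazar, Adeyemi, Dimitriou, Ivanova

By status category: Moreau, Obi and Salazar (Grand Slam Winner); then Adeyemi, Dimitriou and Ivanova (Tour Winner).
Moreau, Obi and Salazar all have date of most recent title 4 Sep 2007, so the next rule applies.
Among Moreau, Obi and Salazar, alphabetically by surname: Moreau before Obi before Salazar.
Among Adeyemi, Dimitriou and Ivanova, by date of most recent title (later first): Adeyemi (28 Mar 2009) before Dimitriou and Ivanova (12 Sep 2006).
Among Dimitriou and Ivanova, alphabetically by surname: Dimitriou before Ivanova.
Full order: Moreau, Obi, Salazar, Adeyemi, Dimitriou, Ivanova.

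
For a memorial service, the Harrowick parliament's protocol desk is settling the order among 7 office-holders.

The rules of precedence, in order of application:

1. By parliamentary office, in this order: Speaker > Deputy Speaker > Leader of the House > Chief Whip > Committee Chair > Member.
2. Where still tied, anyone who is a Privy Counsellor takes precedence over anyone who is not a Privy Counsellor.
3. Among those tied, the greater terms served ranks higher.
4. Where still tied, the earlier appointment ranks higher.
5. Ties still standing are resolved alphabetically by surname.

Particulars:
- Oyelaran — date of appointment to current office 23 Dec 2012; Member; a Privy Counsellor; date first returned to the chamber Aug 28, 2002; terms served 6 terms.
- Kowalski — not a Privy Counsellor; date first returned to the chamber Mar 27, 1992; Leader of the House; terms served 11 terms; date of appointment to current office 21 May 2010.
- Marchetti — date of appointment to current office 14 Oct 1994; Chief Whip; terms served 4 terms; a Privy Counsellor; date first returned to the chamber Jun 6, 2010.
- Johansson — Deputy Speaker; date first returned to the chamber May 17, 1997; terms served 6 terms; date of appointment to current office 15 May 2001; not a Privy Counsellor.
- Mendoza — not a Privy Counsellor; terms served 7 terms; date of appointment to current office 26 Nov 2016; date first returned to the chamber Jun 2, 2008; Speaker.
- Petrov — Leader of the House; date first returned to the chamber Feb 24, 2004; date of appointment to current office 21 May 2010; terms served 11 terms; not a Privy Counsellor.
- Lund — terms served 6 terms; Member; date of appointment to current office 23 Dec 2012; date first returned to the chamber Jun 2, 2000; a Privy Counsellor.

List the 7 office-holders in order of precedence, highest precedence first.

By parliamentary office: Mendoza (Speaker); then Johansson (Deputy Speaker); then Kowalski and Petrov (Leader of the House); then Marchetti (Chief Whip); then Lund and Oyelaran (Member).
Kowalski and Petrov are each not a Privy Counsellor, so the next rule applies.
Kowalski and Petrov both have terms served 11 terms, so the next rule applies.
Kowalski and Petrov both have date of appointment to current office 21 May 2010, so the next rule applies.
Among Kowalski and Petrov, alphabetically by surname: Kowalski before Petrov.
Lund and Oyelaran are each a Privy Counsellor, so the next rule applies.
Lund and Oyelaran both have terms served 6 terms, so the next rule applies.
Lund and Oyelaran both have date of appointment to current office 23 Dec 2012, so the next rule applies.
Among Lund and Oyelaran, alphabetically by surname: Lund before Oyelaran.
Full order: Mendoza, Johansson, Kowalski, Petrov, Marchetti, Lund, Oyelaran.

Mendoza, Johansson, Kowalski, Petrov, Marchetti, Lund, Oyelaran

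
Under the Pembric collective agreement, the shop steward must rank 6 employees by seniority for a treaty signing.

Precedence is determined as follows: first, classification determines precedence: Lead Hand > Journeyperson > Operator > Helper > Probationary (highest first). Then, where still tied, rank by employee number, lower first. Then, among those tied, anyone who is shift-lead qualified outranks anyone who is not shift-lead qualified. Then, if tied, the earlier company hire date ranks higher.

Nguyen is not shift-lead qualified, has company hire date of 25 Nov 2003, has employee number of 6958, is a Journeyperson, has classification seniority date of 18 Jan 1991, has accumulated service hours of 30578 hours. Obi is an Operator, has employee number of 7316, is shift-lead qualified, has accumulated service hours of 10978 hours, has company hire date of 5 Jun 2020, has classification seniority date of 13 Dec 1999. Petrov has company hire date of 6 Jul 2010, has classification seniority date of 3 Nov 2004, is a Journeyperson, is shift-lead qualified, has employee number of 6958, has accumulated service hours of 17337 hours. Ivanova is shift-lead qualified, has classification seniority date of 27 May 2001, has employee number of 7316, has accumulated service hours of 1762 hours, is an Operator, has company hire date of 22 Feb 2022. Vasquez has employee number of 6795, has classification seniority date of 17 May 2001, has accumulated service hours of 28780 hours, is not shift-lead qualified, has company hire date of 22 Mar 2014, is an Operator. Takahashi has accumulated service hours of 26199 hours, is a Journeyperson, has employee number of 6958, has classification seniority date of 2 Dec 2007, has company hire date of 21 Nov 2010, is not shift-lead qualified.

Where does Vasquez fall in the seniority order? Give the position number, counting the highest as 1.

By classification: Petrov, Nguyen and Takahashi (Journeyperson); then Vasquez, Obi and Ivanova (Operator).
Petrov, Nguyen and Takahashi all have employee number 6958, so the next rule applies.
Among Petrov, Nguyen and Takahashi, shift-lead qualified before not shift-lead qualified: Petrov (shift-lead qualified) before Nguyen and Takahashi (not shift-lead qualified).
Among Nguyen and Takahashi, by company hire date (earlier first): Nguyen (25 Nov 2003) before Takahashi (21 Nov 2010).
Among Vasquez, Obi and Ivanova, by employee number (lower first): Vasquez (6795) before Obi and Ivanova (7316).
Obi and Ivanova are each shift-lead qualified, so the next rule applies.
Among Obi and Ivanova, by company hire date (earlier first): Obi (5 Jun 2020) before Ivanova (22 Feb 2022).
Order: Petrov, Nguyen, Takahashi, Vasquez, Obi, Ivanova. So position 4.

4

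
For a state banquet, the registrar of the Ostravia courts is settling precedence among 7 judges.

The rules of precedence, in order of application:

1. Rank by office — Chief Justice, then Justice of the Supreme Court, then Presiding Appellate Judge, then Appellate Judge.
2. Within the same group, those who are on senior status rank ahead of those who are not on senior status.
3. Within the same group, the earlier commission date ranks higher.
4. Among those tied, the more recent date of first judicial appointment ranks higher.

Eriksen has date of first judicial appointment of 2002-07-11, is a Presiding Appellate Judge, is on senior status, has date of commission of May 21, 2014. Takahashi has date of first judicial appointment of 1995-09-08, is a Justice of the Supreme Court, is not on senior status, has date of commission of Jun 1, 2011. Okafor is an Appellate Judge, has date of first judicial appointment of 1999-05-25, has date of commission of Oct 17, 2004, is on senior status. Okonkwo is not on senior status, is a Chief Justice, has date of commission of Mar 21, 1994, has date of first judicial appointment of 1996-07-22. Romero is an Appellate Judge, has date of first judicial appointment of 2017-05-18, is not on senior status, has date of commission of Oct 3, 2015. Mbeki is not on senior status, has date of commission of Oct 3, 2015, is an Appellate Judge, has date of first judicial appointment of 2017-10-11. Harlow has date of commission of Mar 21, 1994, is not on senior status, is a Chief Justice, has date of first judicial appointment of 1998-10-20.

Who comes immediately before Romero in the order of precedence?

By office: Harlow and Okonkwo (Chief Justice); then Takahashi (Justice of the Supreme Court); then Eriksen (Presiding Appellate Judge); then Okafor, Mbeki and Romero (Appellate Judge).
Harlow and Okonkwo are each not on senior status, so the next rule applies.
Harlow and Okonkwo both have date of commission Mar 21, 1994, so the next rule applies.
Among Harlow and Okonkwo, by date of first judicial appointment (later first): Harlow (1998-10-20) before Okonkwo (1996-07-22).
Among Okafor, Mbeki and Romero, on senior status before not on senior status: Okafor (on senior status) before Mbeki and Romero (not on senior status).
Mbeki and Romero both have date of commission Oct 3, 2015, so the next rule applies.
Among Mbeki and Romero, by date of first judicial appointment (later first): Mbeki (2017-10-11) before Romero (2017-05-18).
Order: Harlow, Okonkwo, Takahashi, Eriksen, Okafor, Mbeki, Romero.

Mbeki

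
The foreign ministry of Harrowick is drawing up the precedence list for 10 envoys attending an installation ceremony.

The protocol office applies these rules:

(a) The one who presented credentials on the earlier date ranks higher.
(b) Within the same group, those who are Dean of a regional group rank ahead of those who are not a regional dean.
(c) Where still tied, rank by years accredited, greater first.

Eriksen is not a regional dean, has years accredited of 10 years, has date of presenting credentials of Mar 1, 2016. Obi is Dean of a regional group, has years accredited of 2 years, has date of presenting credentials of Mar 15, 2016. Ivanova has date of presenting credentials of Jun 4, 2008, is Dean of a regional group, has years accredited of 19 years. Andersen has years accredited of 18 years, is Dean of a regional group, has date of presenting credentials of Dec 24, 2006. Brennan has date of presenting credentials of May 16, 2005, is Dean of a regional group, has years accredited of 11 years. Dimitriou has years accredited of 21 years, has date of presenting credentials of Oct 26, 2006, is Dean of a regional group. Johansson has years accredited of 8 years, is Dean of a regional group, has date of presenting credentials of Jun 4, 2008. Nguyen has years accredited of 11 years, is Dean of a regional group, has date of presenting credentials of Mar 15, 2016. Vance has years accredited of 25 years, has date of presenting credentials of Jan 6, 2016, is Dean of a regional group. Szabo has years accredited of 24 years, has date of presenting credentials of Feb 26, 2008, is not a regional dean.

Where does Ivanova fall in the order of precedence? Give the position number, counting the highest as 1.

By date of presenting credentials (earlier first): Brennan (May 16, 2005); then Dimitriou (Oct 26, 2006); then Andersen (Dec 24, 2006); then Szabo (Feb 26, 2008); then Ivanova and Johansson (both Jun 4, 2008); then Vance (Jan 6, 2016); then Eriksen (Mar 1, 2016); then Nguyen and Obi (both Mar 15, 2016).
Ivanova and Johansson are each Dean of a regional group, so the next rule applies.
Among Ivanova and Johansson, by years accredited (higher first): Ivanova (19 years) before Johansson (8 years).
Nguyen and Obi are each Dean of a regional group, so the next rule applies.
Among Nguyen and Obi, by years accredited (higher first): Nguyen (11 years) before Obi (2 years).
Order: Brennan, Dimitriou, Andersen, Szabo, Ivanova, Johansson, Vance, Eriksen, Nguyen, Obi. So position 5.

5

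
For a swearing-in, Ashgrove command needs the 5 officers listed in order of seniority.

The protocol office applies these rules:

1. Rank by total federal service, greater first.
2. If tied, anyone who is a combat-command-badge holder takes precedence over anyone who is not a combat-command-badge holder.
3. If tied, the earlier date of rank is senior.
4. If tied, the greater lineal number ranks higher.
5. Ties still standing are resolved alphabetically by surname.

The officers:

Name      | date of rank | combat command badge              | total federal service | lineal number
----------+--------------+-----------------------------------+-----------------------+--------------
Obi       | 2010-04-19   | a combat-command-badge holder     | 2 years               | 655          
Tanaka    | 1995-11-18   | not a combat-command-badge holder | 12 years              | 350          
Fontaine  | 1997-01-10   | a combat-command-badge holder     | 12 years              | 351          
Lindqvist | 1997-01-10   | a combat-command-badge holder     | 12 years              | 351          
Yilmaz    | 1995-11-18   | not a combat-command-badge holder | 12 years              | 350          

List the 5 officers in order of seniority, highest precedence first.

Fontaine, Lindqvist, Tanaka, Yilmaz, Obi

By total federal service (higher first): Fontaine, Lindqvist, Tanaka and Yilmaz (each 12 years); then Obi (2 years).
Among Fontaine, Lindqvist, Tanaka and Yilmaz, a combat-command-badge holder before not a combat-command-badge holder: Fontaine and Lindqvist (a combat-command-badge holder) before Tanaka and Yilmaz (not a combat-command-badge holder).
Fontaine and Lindqvist both have date of rank 1997-01-10, so the next rule applies.
Fontaine and Lindqvist both have lineal number 351, so the next rule applies.
Among Fontaine and Lindqvist, alphabetically by surname: Fontaine before Lindqvist.
Tanaka and Yilmaz both have date of rank 1995-11-18, so the next rule applies.
Tanaka and Yilmaz both have lineal number 350, so the next rule applies.
Among Tanaka and Yilmaz, alphabetically by surname: Tanaka before Yilmaz.
Full order: Fontaine, Lindqvist, Tanaka, Yilmaz, Obi.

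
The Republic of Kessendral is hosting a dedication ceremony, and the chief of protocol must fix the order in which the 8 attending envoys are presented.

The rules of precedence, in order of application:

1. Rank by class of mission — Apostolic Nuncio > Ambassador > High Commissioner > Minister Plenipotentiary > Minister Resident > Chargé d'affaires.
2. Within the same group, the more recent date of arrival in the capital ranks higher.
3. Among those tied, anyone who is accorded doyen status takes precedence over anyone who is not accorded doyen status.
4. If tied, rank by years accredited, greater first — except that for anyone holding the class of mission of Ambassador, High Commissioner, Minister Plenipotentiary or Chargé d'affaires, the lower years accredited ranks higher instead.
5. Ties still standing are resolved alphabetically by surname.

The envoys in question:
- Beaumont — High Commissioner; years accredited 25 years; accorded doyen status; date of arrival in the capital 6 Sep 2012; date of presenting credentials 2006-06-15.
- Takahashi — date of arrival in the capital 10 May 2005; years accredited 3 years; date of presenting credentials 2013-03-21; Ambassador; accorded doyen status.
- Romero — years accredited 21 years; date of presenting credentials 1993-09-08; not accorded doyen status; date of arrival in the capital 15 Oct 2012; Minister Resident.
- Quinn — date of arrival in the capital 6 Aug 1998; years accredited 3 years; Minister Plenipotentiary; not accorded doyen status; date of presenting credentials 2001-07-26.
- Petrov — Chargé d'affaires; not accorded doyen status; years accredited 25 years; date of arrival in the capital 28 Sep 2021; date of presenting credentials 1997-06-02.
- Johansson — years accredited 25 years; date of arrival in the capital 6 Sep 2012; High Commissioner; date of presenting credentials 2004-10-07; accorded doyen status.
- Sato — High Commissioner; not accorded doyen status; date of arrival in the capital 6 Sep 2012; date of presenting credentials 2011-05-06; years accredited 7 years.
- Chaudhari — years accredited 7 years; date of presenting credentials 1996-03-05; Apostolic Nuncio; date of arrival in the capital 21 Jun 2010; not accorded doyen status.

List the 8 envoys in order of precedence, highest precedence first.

By class of mission: Chaudhari (Apostolic Nuncio); then Takahashi (Ambassador); then Beaumont, Johansson and Sato (High Commissioner); then Quinn (Minister Plenipotentiary); then Romero (Minister Resident); then Petrov (Chargé d'affaires).
Beaumont, Johansson and Sato all have date of arrival in the capital 6 Sep 2012, so the next rule applies.
Among Beaumont, Johansson and Sato, accorded doyen status before not accorded doyen status: Beaumont and Johansson (accorded doyen status) before Sato (not accorded doyen status).
Beaumont and Johansson both have years accredited 25 years, so the next rule applies.
Among Beaumont and Johansson, alphabetically by surname: Beaumont before Johansson.
Full order: Chaudhari, Takahashi, Beaumont, Johansson, Sato, Quinn, Romero, Petrov.

Chaudhari, Takahashi, Beaumont, Johansson, Sato, Quinn, Romero, Petrov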